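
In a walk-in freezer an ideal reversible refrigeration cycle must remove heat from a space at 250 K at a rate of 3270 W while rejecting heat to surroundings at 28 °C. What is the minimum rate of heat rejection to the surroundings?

Q̇_H ≈ 3940 W

T_H = 28 °C → 28 + 273.15 = 301.15 K.
For a reversible cycle Q_H/Q_C = T_H/T_C, so Q_H = Q_C·T_H/T_C = 3270 × 301.15/250.00 = 3940 W.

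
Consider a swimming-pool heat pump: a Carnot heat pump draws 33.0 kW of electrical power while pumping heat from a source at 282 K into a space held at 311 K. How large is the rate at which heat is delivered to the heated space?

COP_HP = T_H/(T_H − T_C) = 311.00/29.00 = 10.7241.
Q_H = COP_HP · W = 10.7241 × 33.0 = 353.9 kW.

Q̇_H ≈ 353.9 kW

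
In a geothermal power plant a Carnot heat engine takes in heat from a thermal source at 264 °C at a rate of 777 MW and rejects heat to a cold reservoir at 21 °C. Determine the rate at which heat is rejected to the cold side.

T_H = 264 °C → 264 + 273.15 = 537.15 K.
T_C = 21 °C → 21 + 273.15 = 294.15 K.
Carnot efficiency: η = 1 − T_C/T_H = 1 − 294.15/537.15 = 0.4524.
For a reversible cycle Q_C/Q_H = T_C/T_H, so Q_C = 777 × 294.15/537.15 = 425 MW.

Q̇_C ≈ 425 MW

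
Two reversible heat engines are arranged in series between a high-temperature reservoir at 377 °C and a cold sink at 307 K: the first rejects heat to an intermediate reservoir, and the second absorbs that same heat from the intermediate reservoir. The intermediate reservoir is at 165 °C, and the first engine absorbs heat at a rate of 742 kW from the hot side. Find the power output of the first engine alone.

T_H = 377 °C → 377 + 273.15 = 650.15 K.
T_m = 165 °C → 165 + 273.15 = 438.15 K.
First-stage efficiency η₁ = 1 − T_m/T_H = 1 − 438.15/650.15 = 0.3261.
W₁ = η₁·Q_H = 0.3261 × 742 = 242 kW.

Ẇ₁ ≈ 242 kW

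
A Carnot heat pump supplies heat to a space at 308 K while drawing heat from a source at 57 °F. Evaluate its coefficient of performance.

COP_HP ≈ 14.69

T_C = 57 °F → (57 − 32) × 5/9 = 13.89 °C = 287.04 K.
For a reversible heat pump, COP_HP = T_H/(T_H − T_C) = 308.00/(308.00 − 287.04) = 14.69.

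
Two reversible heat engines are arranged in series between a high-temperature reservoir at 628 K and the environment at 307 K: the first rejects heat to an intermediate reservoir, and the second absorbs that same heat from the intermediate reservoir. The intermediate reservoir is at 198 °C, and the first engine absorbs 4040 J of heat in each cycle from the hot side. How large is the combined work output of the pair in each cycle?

Two reversible stages in series are equivalent to a single Carnot engine between T_H and T_C, so η_total = 1 − T_C/T_H = 1 − 307.00/628.00 = 0.5111.
W_total = η_total · Q_H = 0.5111 × 4040 = 2070 J.

W_total ≈ 2070 J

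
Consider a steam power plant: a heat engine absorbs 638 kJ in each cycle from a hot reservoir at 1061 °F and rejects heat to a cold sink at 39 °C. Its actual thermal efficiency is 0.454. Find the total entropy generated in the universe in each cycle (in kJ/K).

T_H = 1061 °F → (1061 − 32) × 5/9 = 571.67 °C = 844.82 K.
T_C = 39 °C → 39 + 273.15 = 312.15 K.
W = η·Q_H = 0.454 × 638 = 289.7 kJ, so Q_C = Q_H − W = 348.3 kJ.
The hot reservoir loses entropy Q_H/T_H = 638/844.82 = 0.7552 kJ/K; the cold reservoir gains Q_C/T_C = 348.3/312.15 = 1.116 kJ/K.
ΔS_univ = −Q_H/T_H + Q_C/T_C = 0.3608 kJ/K (> 0, since η = 0.454 < η_Carnot = 0.631).

ΔS_univ ≈ 0.3608 kJ/K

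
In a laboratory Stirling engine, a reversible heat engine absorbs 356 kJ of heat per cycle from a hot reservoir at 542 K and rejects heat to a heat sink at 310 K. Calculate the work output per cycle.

For a reversible engine, η = 1 − T_C/T_H = 1 − 310.00/542.00 = 0.4280.
W = η·Q_H = 0.4280 × 356 = 152.4 kJ.

W ≈ 152.4 kJ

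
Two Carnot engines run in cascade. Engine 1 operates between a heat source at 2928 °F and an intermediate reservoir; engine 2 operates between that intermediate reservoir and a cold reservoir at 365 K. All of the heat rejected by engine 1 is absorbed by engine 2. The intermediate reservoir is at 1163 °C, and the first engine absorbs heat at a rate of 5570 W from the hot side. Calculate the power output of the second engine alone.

T_H = 2928 °F → (2928 − 32) × 5/9 = 1608.89 °C = 1882.04 K.
T_m = 1163 °C → 1163 + 273.15 = 1436.15 K.
Heat entering the second stage: Q_m = Q_H·(T_m/T_H) = 5570 × 1436.15/1882.04 = 4250 W.
Second-stage efficiency η₂ = 1 − T_C/T_m = 1 − 365.00/1436.15 = 0.7458, so W₂ = η₂·Q_m = 3170 W.

Ẇ₂ ≈ 3170 W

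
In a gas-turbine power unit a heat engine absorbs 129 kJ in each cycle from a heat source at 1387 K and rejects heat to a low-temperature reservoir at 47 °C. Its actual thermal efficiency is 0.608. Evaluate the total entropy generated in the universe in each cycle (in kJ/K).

ΔS_univ ≈ 0.06494 kJ/K

T_C = 47 °C → 47 + 273.15 = 320.15 K.
W = η·Q_H = 0.608 × 129 = 78.43 kJ, so Q_C = Q_H − W = 50.57 kJ.
The hot reservoir loses entropy Q_H/T_H = 129/1387.00 = 0.09301 kJ/K; the cold reservoir gains Q_C/T_C = 50.57/320.15 = 0.1580 kJ/K.
ΔS_univ = −Q_H/T_H + Q_C/T_C = 0.06494 kJ/K (> 0, since η = 0.608 < η_Carnot = 0.769).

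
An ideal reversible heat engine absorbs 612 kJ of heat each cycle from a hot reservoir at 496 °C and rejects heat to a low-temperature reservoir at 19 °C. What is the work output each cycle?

T_H = 496 °C → 496 + 273.15 = 769.15 K.
T_C = 19 °C → 19 + 273.15 = 292.15 K.
η_rev = 1 − T_C/T_H = 1 − 292.15/769.15 = 0.6202.
W = η·Q_H = 0.6202 × 612 = 380 kJ.

W ≈ 380 kJ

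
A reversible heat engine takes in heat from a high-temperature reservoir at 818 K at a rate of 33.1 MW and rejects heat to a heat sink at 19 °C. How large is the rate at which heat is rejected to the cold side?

T_C = 19 °C → 19 + 273.15 = 292.15 K.
The Carnot efficiency is η = 1 − T_C/T_H = 1 − 292.15/818.00 = 0.6428.
For a reversible cycle Q_C/Q_H = T_C/T_H, so Q_C = 33.1 × 292.15/818.00 = 11.82 MW.

Q̇_C ≈ 11.82 MW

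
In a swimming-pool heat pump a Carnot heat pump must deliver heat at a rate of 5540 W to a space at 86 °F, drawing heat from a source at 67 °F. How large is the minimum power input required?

T_H = 86 °F → (86 − 32) × 5/9 = 30.00 °C = 303.15 K.
T_C = 67 °F → (67 − 32) × 5/9 = 19.44 °C = 292.59 K.
The Carnot heat-pump COP is COP_HP = T_H/(T_H − T_C) = 303.15/10.56 = 28.7195.
W = Q_H/COP_HP = 5540/28.7195 = 193 W.

Ẇ_in ≈ 193 W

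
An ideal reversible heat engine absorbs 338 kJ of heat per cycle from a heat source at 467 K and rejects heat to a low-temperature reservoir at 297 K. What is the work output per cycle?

Since the cycle is reversible, η = 1 − T_C/T_H = 1 − 297.00/467.00 = 0.3640.
W = η·Q_H = 0.3640 × 338 = 123 kJ.

W ≈ 123 kJ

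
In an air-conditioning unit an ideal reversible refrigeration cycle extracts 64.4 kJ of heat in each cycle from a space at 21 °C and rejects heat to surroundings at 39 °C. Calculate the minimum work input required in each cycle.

W_in ≈ 3.941 kJ

T_H = 39 °C → 39 + 273.15 = 312.15 K.
T_C = 21 °C → 21 + 273.15 = 294.15 K.
Carnot COP: COP_R = T_C/(T_H − T_C) = 294.15/18.00 = 16.3417.
W = Q_C/COP_R = 64.4/16.3417 = 3.941 kJ.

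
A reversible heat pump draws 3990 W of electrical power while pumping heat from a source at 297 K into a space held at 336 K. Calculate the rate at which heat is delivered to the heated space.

Q̇_H ≈ 34400 W

The Carnot heat-pump COP is COP_HP = T_H/(T_H − T_C) = 336.00/39.00 = 8.6154.
Q_H = COP_HP · W = 8.6154 × 3990 = 34400 W.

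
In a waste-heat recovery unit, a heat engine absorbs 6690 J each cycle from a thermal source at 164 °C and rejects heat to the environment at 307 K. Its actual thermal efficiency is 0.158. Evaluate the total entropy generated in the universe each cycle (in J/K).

T_H = 164 °C → 164 + 273.15 = 437.15 K.
W = η·Q_H = 0.158 × 6690 = 1057 J, so Q_C = Q_H − W = 5633 J.
Entropy balance on the reservoirs: −Q_H/T_H = -15.30 J/K, +Q_C/T_C = 18.35 J/K.
ΔS_univ = −Q_H/T_H + Q_C/T_C = 3.04 J/K (> 0, since η = 0.158 < η_Carnot = 0.298).

ΔS_univ ≈ 3.04 J/K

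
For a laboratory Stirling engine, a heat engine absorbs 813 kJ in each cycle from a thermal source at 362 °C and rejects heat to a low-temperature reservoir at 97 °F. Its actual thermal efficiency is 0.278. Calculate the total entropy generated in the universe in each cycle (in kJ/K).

T_H = 362 °C → 362 + 273.15 = 635.15 K.
T_C = 97 °F → (97 − 32) × 5/9 = 36.11 °C = 309.26 K.
W = η·Q_H = 0.278 × 813 = 226.0 kJ, so Q_C = Q_H − W = 587.0 kJ.
Entropy balance on the reservoirs: −Q_H/T_H = -1.280 kJ/K, +Q_C/T_C = 1.898 kJ/K.
ΔS_univ = −Q_H/T_H + Q_C/T_C = 0.6180 kJ/K (> 0, since η = 0.278 < η_Carnot = 0.513).

ΔS_univ ≈ 0.6180 kJ/K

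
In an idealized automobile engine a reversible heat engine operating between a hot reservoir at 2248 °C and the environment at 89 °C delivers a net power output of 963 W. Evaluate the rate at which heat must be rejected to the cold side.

T_H = 2248 °C → 2248 + 273.15 = 2521.15 K.
T_C = 89 °C → 89 + 273.15 = 362.15 K.
For a reversible engine, η = 1 − T_C/T_H = 1 − 362.15/2521.15 = 0.8564.
Since Q_C/Q_H = T_C/T_H and Q_H = W/η, Q_C = W·T_C/(T_H − T_C) = 963 × 362.15/2159.00 = 161.5 W.

Q̇_C ≈ 161.5 W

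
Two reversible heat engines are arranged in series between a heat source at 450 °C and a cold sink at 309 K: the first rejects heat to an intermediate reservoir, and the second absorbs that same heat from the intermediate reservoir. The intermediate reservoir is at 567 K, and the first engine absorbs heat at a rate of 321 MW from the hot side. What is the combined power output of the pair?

Ẇ_total ≈ 183.8 MW

T_H = 450 °C → 450 + 273.15 = 723.15 K.
Two reversible stages in series are equivalent to a single Carnot engine between T_H and T_C, so η_total = 1 − T_C/T_H = 1 − 309.00/723.15 = 0.5727.
W_total = η_total · Q_H = 0.5727 × 321 = 183.8 MW.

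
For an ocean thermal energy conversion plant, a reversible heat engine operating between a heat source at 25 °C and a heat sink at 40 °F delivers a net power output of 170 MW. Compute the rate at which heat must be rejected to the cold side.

T_H = 25 °C → 25 + 273.15 = 298.15 K.
T_C = 40 °F → (40 − 32) × 5/9 = 4.44 °C = 277.59 K.
For a reversible engine, η = 1 − T_C/T_H = 1 − 277.59/298.15 = 0.0689.
Since Q_C/Q_H = T_C/T_H and Q_H = W/η, Q_C = W·T_C/(T_H − T_C) = 170 × 277.59/20.56 = 2300 MW.

Q̇_C ≈ 2300 MW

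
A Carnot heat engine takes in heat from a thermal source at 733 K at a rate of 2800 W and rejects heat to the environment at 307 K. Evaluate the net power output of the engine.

Ẇ ≈ 1630 W

For a reversible engine, η = 1 − T_C/T_H = 1 − 307.00/733.00 = 0.5812.
W = η·Q_H = 0.5812 × 2800 = 1630 W.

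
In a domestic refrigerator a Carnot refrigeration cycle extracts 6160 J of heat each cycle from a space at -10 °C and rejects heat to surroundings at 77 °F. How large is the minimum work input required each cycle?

T_H = 77 °F → (77 − 32) × 5/9 = 25.00 °C = 298.15 K.
T_C = -10 °C → -10 + 273.15 = 263.15 K.
The reversible coefficient of performance is COP_R = T_C/(T_H − T_C) = 263.15/35.00 = 7.5186.
W = Q_C/COP_R = 6160/7.5186 = 819.3 J.

W_in ≈ 819.3 J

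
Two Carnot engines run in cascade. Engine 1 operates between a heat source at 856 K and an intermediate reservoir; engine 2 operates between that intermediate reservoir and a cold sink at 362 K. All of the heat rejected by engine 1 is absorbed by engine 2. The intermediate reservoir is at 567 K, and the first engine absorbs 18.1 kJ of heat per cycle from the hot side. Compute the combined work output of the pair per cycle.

Two reversible stages in series are equivalent to a single Carnot engine between T_H and T_C, so η_total = 1 − T_C/T_H = 1 − 362.00/856.00 = 0.5771.
W_total = η_total · Q_H = 0.5771 × 18.1 = 10.45 kJ.

W_total ≈ 10.45 kJ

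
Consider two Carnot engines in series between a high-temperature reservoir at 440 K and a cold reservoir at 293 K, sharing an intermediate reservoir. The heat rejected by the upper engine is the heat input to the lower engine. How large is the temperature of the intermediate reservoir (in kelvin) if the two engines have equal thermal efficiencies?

Equal efficiencies require 1 − T_m/T_H = 1 − T_C/T_m, i.e. T_m/T_H = T_C/T_m, so T_m = √(T_H·T_C) = √(440.00 × 293.00) = 359.1 K.

T_m ≈ 359.1 K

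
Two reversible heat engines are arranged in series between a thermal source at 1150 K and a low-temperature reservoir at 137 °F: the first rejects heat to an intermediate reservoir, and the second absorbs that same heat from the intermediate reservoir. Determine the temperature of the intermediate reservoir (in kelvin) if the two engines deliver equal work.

T_m ≈ 740.7 K

T_C = 137 °F → (137 − 32) × 5/9 = 58.33 °C = 331.48 K.
For reversible stages Q_m = Q_H·(T_m/T_H). Setting W₁ = Q_H(1 − T_m/T_H) equal to W₂ = Q_m(1 − T_C/T_m) = Q_H·(T_m − T_C)/T_H gives T_H − T_m = T_m − T_C, so T_m = (T_H + T_C)/2 = (1150.00 + 331.48)/2 = 740.7 K.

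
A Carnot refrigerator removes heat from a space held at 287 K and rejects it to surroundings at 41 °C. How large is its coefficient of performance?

COP_R ≈ 10.6

T_H = 41 °C → 41 + 273.15 = 314.15 K.
The reversible coefficient of performance is COP_R = T_C/(T_H − T_C) = 287.00/(314.15 − 287.00) = 10.6.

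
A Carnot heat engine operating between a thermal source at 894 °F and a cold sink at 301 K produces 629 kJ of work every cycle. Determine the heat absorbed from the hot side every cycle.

Q_H ≈ 1049 kJ

T_H = 894 °F → (894 − 32) × 5/9 = 478.89 °C = 752.04 K.
Carnot efficiency: η = 1 − T_C/T_H = 1 − 301.00/752.04 = 0.5998.
Q_H = W/η = 629/0.5998 = 1049 kJ.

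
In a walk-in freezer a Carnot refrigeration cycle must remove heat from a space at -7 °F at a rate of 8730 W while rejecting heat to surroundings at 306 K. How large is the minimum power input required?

Ẇ_in ≈ 1890 W

T_C = -7 °F → (-7 − 32) × 5/9 = -21.67 °C = 251.48 K.
Carnot COP: COP_R = T_C/(T_H − T_C) = 251.48/54.52 = 4.6130.
W = Q_C/COP_R = 8730/4.6130 = 1890 W.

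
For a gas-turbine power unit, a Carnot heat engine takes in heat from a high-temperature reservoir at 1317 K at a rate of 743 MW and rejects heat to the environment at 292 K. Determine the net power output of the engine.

Carnot efficiency: η = 1 − T_C/T_H = 1 − 292.00/1317.00 = 0.7783.
W = η·Q_H = 0.7783 × 743 = 578 MW.

Ẇ ≈ 578 MW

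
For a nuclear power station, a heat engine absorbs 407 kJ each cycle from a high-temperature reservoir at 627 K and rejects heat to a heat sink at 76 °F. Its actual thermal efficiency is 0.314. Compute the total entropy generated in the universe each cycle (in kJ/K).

T_C = 76 °F → (76 − 32) × 5/9 = 24.44 °C = 297.59 K.
W = η·Q_H = 0.314 × 407 = 127.8 kJ, so Q_C = Q_H − W = 279.2 kJ.
Entropy balance on the reservoirs: −Q_H/T_H = -0.6491 kJ/K, +Q_C/T_C = 0.9382 kJ/K.
ΔS_univ = −Q_H/T_H + Q_C/T_C = 0.2891 kJ/K (> 0, since η = 0.314 < η_Carnot = 0.525).

ΔS_univ ≈ 0.2891 kJ/K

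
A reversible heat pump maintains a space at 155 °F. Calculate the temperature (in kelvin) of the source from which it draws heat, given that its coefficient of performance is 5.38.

T_C ≈ 278.0 K

T_H = 155 °F → (155 − 32) × 5/9 = 68.33 °C = 341.48 K.
COP_HP = T_H/(T_H − T_C) ⇒ T_C = T_H·(COP_HP − 1)/COP_HP = 341.48 × (5.38 − 1)/5.38 = 278.0 K.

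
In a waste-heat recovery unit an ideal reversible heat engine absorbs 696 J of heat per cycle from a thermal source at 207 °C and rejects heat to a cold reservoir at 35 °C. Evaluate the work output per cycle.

W ≈ 249 J

T_H = 207 °C → 207 + 273.15 = 480.15 K.
T_C = 35 °C → 35 + 273.15 = 308.15 K.
Since the cycle is reversible, η = 1 − T_C/T_H = 1 − 308.15/480.15 = 0.3582.
W = η·Q_H = 0.3582 × 696 = 249 J.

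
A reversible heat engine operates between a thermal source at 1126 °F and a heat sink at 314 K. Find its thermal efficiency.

η ≈ 0.6436

T_H = 1126 °F → (1126 − 32) × 5/9 = 607.78 °C = 880.93 K.
η_rev = 1 − T_C/T_H = 1 − 314.00/880.93 = 0.6436.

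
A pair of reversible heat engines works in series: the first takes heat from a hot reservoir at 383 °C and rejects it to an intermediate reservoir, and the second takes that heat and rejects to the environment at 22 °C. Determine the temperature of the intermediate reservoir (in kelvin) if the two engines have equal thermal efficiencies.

T_H = 383 °C → 383 + 273.15 = 656.15 K.
T_C = 22 °C → 22 + 273.15 = 295.15 K.
Equal efficiencies require 1 − T_m/T_H = 1 − T_C/T_m, i.e. T_m/T_H = T_C/T_m, so T_m = √(T_H·T_C) = √(656.15 × 295.15) = 440.1 K.

T_m ≈ 440.1 K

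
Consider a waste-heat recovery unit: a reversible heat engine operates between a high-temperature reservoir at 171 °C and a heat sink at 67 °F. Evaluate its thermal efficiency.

T_H = 171 °C → 171 + 273.15 = 444.15 K.
T_C = 67 °F → (67 − 32) × 5/9 = 19.44 °C = 292.59 K.
η_rev = 1 − T_C/T_H = 1 − 292.59/444.15 = 0.341.

η ≈ 0.341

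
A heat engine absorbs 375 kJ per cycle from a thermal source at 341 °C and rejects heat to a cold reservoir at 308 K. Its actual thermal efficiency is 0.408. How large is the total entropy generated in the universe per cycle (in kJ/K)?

ΔS_univ ≈ 0.110 kJ/K

T_H = 341 °C → 341 + 273.15 = 614.15 K.
W = η·Q_H = 0.408 × 375 = 153.0 kJ, so Q_C = Q_H − W = 222.0 kJ.
The hot reservoir loses entropy Q_H/T_H = 375/614.15 = 0.6106 kJ/K; the cold reservoir gains Q_C/T_C = 222.0/308.00 = 0.7208 kJ/K.
ΔS_univ = −Q_H/T_H + Q_C/T_C = 0.110 kJ/K (> 0, since η = 0.408 < η_Carnot = 0.498).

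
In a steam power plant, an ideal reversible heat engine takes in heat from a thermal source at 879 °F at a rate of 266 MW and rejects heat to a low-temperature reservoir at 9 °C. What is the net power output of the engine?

T_H = 879 °F → (879 − 32) × 5/9 = 470.56 °C = 743.71 K.
T_C = 9 °C → 9 + 273.15 = 282.15 K.
For a reversible engine, η = 1 − T_C/T_H = 1 − 282.15/743.71 = 0.6206.
W = η·Q_H = 0.6206 × 266 = 165 MW.

Ẇ ≈ 165 MW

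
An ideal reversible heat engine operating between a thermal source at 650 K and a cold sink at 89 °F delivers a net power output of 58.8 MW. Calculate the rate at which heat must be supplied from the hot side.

Q̇_H ≈ 111 MW

T_C = 89 °F → (89 − 32) × 5/9 = 31.67 °C = 304.82 K.
Since the cycle is reversible, η = 1 − T_C/T_H = 1 − 304.82/650.00 = 0.5311.
Q_H = W/η = 58.8/0.5311 = 111 MW.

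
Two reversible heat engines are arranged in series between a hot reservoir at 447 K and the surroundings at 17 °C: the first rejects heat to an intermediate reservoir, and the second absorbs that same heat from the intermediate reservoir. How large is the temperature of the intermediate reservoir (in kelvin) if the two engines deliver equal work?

T_m ≈ 369 K

T_C = 17 °C → 17 + 273.15 = 290.15 K.
For reversible stages Q_m = Q_H·(T_m/T_H). Setting W₁ = Q_H(1 − T_m/T_H) equal to W₂ = Q_m(1 − T_C/T_m) = Q_H·(T_m − T_C)/T_H gives T_H − T_m = T_m − T_C, so T_m = (T_H + T_C)/2 = (447.00 + 290.15)/2 = 369 K.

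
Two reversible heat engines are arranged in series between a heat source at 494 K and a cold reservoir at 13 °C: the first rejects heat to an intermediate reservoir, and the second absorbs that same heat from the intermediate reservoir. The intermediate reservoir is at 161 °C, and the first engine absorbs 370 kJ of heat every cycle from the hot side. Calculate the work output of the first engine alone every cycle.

W₁ ≈ 44.83 kJ

T_C = 13 °C → 13 + 273.15 = 286.15 K.
T_m = 161 °C → 161 + 273.15 = 434.15 K.
First-stage efficiency η₁ = 1 − T_m/T_H = 1 − 434.15/494.00 = 0.1212.
W₁ = η₁·Q_H = 0.1212 × 370 = 44.83 kJ.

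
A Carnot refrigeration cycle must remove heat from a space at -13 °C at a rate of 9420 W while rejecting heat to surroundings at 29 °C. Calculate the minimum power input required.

T_H = 29 °C → 29 + 273.15 = 302.15 K.
T_C = -13 °C → -13 + 273.15 = 260.15 K.
The reversible coefficient of performance is COP_R = T_C/(T_H − T_C) = 260.15/42.00 = 6.1940.
W = Q_C/COP_R = 9420/6.1940 = 1521 W.

Ẇ_in ≈ 1521 W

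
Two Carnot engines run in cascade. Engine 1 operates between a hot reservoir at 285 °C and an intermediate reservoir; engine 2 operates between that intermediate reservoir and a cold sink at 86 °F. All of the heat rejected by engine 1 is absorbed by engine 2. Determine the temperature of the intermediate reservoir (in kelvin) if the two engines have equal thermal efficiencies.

T_m ≈ 411 K

T_H = 285 °C → 285 + 273.15 = 558.15 K.
T_C = 86 °F → (86 − 32) × 5/9 = 30.00 °C = 303.15 K.
Equal efficiencies require 1 − T_m/T_H = 1 − T_C/T_m, i.e. T_m/T_H = T_C/T_m, so T_m = √(T_H·T_C) = √(558.15 × 303.15) = 411 K.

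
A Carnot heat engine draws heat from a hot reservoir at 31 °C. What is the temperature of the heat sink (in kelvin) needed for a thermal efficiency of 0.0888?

T_C ≈ 277 K

T_H = 31 °C → 31 + 273.15 = 304.15 K.
From η = 1 − T_C/T_H, T_C = T_H·(1 − η) = 304.15 × (1 − 0.0888) = 277 K.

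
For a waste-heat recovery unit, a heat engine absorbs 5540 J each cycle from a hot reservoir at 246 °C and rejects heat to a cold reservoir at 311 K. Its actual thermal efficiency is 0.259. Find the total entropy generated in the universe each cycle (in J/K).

ΔS_univ ≈ 2.529 J/K

T_H = 246 °C → 246 + 273.15 = 519.15 K.
W = η·Q_H = 0.259 × 5540 = 1435 J, so Q_C = Q_H − W = 4105 J.
Entropy balance on the reservoirs: −Q_H/T_H = -10.67 J/K, +Q_C/T_C = 13.20 J/K.
ΔS_univ = −Q_H/T_H + Q_C/T_C = 2.529 J/K (> 0, since η = 0.259 < η_Carnot = 0.401).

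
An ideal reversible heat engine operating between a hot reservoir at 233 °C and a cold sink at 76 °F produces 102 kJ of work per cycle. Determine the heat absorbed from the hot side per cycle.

T_H = 233 °C → 233 + 273.15 = 506.15 K.
T_C = 76 °F → (76 − 32) × 5/9 = 24.44 °C = 297.59 K.
Carnot efficiency: η = 1 − T_C/T_H = 1 − 297.59/506.15 = 0.4120.
Q_H = W/η = 102/0.4120 = 247.5 kJ.

Q_H ≈ 247.5 kJ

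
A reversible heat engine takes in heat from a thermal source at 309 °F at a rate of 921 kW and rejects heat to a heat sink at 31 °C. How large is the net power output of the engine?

Ẇ ≈ 265.0 kW

T_H = 309 °F → (309 − 32) × 5/9 = 153.89 °C = 427.04 K.
T_C = 31 °C → 31 + 273.15 = 304.15 K.
Carnot efficiency: η = 1 − T_C/T_H = 1 − 304.15/427.04 = 0.2878.
W = η·Q_H = 0.2878 × 921 = 265.0 kW.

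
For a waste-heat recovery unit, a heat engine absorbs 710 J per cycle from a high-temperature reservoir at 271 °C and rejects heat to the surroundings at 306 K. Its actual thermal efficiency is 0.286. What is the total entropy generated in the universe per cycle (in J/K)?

ΔS_univ ≈ 0.352 J/K

T_H = 271 °C → 271 + 273.15 = 544.15 K.
W = η·Q_H = 0.286 × 710 = 203.1 J, so Q_C = Q_H − W = 506.9 J.
The hot reservoir loses entropy Q_H/T_H = 710/544.15 = 1.305 J/K; the cold reservoir gains Q_C/T_C = 506.9/306.00 = 1.657 J/K.
ΔS_univ = −Q_H/T_H + Q_C/T_C = 0.352 J/K (> 0, since η = 0.286 < η_Carnot = 0.438).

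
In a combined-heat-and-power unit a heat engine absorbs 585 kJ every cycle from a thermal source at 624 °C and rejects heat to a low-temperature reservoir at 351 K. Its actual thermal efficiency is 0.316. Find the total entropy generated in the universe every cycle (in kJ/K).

T_H = 624 °C → 624 + 273.15 = 897.15 K.
W = η·Q_H = 0.316 × 585 = 184.9 kJ, so Q_C = Q_H − W = 400.1 kJ.
Entropy balance on the reservoirs: −Q_H/T_H = -0.6521 kJ/K, +Q_C/T_C = 1.140 kJ/K.
ΔS_univ = −Q_H/T_H + Q_C/T_C = 0.4879 kJ/K (> 0, since η = 0.316 < η_Carnot = 0.609).

ΔS_univ ≈ 0.4879 kJ/K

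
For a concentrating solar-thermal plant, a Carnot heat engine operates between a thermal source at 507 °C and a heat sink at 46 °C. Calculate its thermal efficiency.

T_H = 507 °C → 507 + 273.15 = 780.15 K.
T_C = 46 °C → 46 + 273.15 = 319.15 K.
Since the cycle is reversible, η = 1 − T_C/T_H = 1 − 319.15/780.15 = 0.591.

η ≈ 0.591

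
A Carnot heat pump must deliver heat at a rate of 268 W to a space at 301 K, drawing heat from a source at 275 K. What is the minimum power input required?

Ẇ_in ≈ 23.1 W

COP_HP = T_H/(T_H − T_C) = 301.00/26.00 = 11.5769.
W = Q_H/COP_HP = 268/11.5769 = 23.1 W.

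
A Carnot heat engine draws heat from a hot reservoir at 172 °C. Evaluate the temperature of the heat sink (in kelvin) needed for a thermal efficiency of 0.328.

T_H = 172 °C → 172 + 273.15 = 445.15 K.
From η = 1 − T_C/T_H, T_C = T_H·(1 − η) = 445.15 × (1 − 0.328) = 299 K.

T_C ≈ 299 K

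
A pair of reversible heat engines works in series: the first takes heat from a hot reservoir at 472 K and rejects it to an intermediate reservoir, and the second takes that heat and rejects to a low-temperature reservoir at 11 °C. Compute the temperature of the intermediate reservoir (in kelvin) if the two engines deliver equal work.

T_C = 11 °C → 11 + 273.15 = 284.15 K.
For reversible stages Q_m = Q_H·(T_m/T_H). Setting W₁ = Q_H(1 − T_m/T_H) equal to W₂ = Q_m(1 − T_C/T_m) = Q_H·(T_m − T_C)/T_H gives T_H − T_m = T_m − T_C, so T_m = (T_H + T_C)/2 = (472.00 + 284.15)/2 = 378.1 K.

T_m ≈ 378.1 K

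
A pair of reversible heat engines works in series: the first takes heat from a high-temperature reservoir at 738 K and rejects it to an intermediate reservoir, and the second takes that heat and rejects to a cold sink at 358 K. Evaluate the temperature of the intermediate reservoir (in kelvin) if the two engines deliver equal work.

For reversible stages Q_m = Q_H·(T_m/T_H). Setting W₁ = Q_H(1 − T_m/T_H) equal to W₂ = Q_m(1 − T_C/T_m) = Q_H·(T_m − T_C)/T_H gives T_H − T_m = T_m − T_C, so T_m = (T_H + T_C)/2 = (738.00 + 358.00)/2 = 548 K.

T_m ≈ 548 K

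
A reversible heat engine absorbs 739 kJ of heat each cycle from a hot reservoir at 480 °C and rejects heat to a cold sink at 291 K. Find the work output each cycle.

T_H = 480 °C → 480 + 273.15 = 753.15 K.
Carnot efficiency: η = 1 − T_C/T_H = 1 − 291.00/753.15 = 0.6136.
W = η·Q_H = 0.6136 × 739 = 453.5 kJ.

W ≈ 453.5 kJ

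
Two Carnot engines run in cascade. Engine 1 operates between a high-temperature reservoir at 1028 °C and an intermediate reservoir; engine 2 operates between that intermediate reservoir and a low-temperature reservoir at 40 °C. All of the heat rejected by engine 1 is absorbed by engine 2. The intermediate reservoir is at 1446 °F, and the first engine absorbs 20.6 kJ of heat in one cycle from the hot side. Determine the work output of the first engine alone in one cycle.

W₁ ≈ 3.84 kJ

T_H = 1028 °C → 1028 + 273.15 = 1301.15 K.
T_C = 40 °C → 40 + 273.15 = 313.15 K.
T_m = 1446 °F → (1446 − 32) × 5/9 = 785.56 °C = 1058.71 K.
First-stage efficiency η₁ = 1 − T_m/T_H = 1 − 1058.71/1301.15 = 0.1863.
W₁ = η₁·Q_H = 0.1863 × 20.6 = 3.84 kJ.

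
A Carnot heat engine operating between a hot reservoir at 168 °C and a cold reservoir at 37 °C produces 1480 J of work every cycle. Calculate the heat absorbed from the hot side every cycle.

T_H = 168 °C → 168 + 273.15 = 441.15 K.
T_C = 37 °C → 37 + 273.15 = 310.15 K.
For a reversible engine, η = 1 − T_C/T_H = 1 − 310.15/441.15 = 0.2970.
Q_H = W/η = 1480/0.2970 = 4980 J.

Q_H ≈ 4980 J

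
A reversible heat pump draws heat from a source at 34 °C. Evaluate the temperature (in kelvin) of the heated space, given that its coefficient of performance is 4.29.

T_C = 34 °C → 34 + 273.15 = 307.15 K.
COP_HP = T_H/(T_H − T_C) ⇒ T_H = T_C·COP_HP/(COP_HP − 1) = 307.15 × 4.29/(4.29 − 1) = 400.5 K.

T_H ≈ 400.5 K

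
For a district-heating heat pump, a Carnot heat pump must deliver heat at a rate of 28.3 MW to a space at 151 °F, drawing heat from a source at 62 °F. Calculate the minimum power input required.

Ẇ_in ≈ 4.124 MW

T_H = 151 °F → (151 − 32) × 5/9 = 66.11 °C = 339.26 K.
T_C = 62 °F → (62 − 32) × 5/9 = 16.67 °C = 289.82 K.
COP_HP = T_H/(T_H − T_C) = 339.26/49.44 = 6.8615.
W = Q_H/COP_HP = 28.3/6.8615 = 4.124 MW.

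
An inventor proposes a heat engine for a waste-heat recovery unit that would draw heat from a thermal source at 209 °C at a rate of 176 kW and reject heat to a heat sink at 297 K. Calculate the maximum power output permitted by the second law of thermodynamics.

T_H = 209 °C → 209 + 273.15 = 482.15 K.
The upper bound on efficiency is η_max = 1 − T_C/T_H = 1 − 297.00/482.15 = 0.3840.
W_max = η_max · Q_H = 0.3840 × 176 = 67.59 kW.

Ẇ_max ≈ 67.59 kW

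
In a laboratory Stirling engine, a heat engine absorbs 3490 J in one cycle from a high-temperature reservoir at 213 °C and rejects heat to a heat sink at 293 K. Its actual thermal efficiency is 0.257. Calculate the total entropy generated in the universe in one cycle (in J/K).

ΔS_univ ≈ 1.67 J/K

T_H = 213 °C → 213 + 273.15 = 486.15 K.
W = η·Q_H = 0.257 × 3490 = 896.9 J, so Q_C = Q_H − W = 2593 J.
Entropy balance on the reservoirs: −Q_H/T_H = -7.179 J/K, +Q_C/T_C = 8.850 J/K.
ΔS_univ = −Q_H/T_H + Q_C/T_C = 1.67 J/K (> 0, since η = 0.257 < η_Carnot = 0.397).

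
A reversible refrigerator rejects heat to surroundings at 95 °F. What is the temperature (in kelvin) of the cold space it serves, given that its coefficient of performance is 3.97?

T_H = 95 °F → (95 − 32) × 5/9 = 35.00 °C = 308.15 K.
COP_R = T_C/(T_H − T_C) ⇒ T_C = T_H·COP_R/(1 + COP_R) = 308.15 × 3.97/(1 + 3.97) = 246.1 K.

T_C ≈ 246.1 K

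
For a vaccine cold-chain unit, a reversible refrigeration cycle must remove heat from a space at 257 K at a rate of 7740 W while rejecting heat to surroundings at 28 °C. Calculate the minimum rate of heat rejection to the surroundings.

T_H = 28 °C → 28 + 273.15 = 301.15 K.
For a reversible cycle Q_H/Q_C = T_H/T_C, so Q_H = Q_C·T_H/T_C = 7740 × 301.15/257.00 = 9070 W.

Q̇_H ≈ 9070 W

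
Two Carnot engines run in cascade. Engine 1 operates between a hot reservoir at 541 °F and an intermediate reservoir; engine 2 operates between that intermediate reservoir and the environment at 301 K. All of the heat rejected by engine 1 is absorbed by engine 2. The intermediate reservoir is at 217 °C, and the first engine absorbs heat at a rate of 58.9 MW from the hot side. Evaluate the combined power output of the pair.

Ẇ_total ≈ 27.01 MW

T_H = 541 °F → (541 − 32) × 5/9 = 282.78 °C = 555.93 K.
Two reversible stages in series are equivalent to a single Carnot engine between T_H and T_C, so η_total = 1 − T_C/T_H = 1 − 301.00/555.93 = 0.4586.
W_total = η_total · Q_H = 0.4586 × 58.9 = 27.01 MW.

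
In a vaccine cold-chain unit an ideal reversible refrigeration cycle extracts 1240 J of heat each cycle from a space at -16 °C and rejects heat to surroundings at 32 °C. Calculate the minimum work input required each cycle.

T_H = 32 °C → 32 + 273.15 = 305.15 K.
T_C = -16 °C → -16 + 273.15 = 257.15 K.
COP_R = T_C/(T_H − T_C) = 257.15/48.00 = 5.3573.
W = Q_C/COP_R = 1240/5.3573 = 231 J.

W_in ≈ 231 J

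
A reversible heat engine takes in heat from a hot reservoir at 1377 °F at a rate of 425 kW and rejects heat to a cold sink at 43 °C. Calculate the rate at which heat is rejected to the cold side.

Q̇_C ≈ 132 kW

T_H = 1377 °F → (1377 − 32) × 5/9 = 747.22 °C = 1020.37 K.
T_C = 43 °C → 43 + 273.15 = 316.15 K.
η_rev = 1 − T_C/T_H = 1 − 316.15/1020.37 = 0.6902.
For a reversible cycle Q_C/Q_H = T_C/T_H, so Q_C = 425 × 316.15/1020.37 = 132 kW.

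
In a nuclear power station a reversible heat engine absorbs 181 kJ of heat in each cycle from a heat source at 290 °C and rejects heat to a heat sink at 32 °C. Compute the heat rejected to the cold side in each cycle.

T_H = 290 °C → 290 + 273.15 = 563.15 K.
T_C = 32 °C → 32 + 273.15 = 305.15 K.
For a reversible engine, η = 1 − T_C/T_H = 1 − 305.15/563.15 = 0.4581.
For a reversible cycle Q_C/Q_H = T_C/T_H, so Q_C = 181 × 305.15/563.15 = 98.1 kJ.

Q_C ≈ 98.1 kJ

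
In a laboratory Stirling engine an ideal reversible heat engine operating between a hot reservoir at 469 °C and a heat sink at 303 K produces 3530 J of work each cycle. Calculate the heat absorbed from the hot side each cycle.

Q_H ≈ 5966 J

T_H = 469 °C → 469 + 273.15 = 742.15 K.
η_rev = 1 − T_C/T_H = 1 − 303.00/742.15 = 0.5917.
Q_H = W/η = 3530/0.5917 = 5966 J.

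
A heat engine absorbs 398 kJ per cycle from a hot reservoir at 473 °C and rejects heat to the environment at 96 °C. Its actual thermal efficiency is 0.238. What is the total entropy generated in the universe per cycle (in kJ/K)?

T_H = 473 °C → 473 + 273.15 = 746.15 K.
T_C = 96 °C → 96 + 273.15 = 369.15 K.
W = η·Q_H = 0.238 × 398 = 94.72 kJ, so Q_C = Q_H − W = 303.3 kJ.
The hot reservoir loses entropy Q_H/T_H = 398/746.15 = 0.5334 kJ/K; the cold reservoir gains Q_C/T_C = 303.3/369.15 = 0.8216 kJ/K.
ΔS_univ = −Q_H/T_H + Q_C/T_C = 0.288 kJ/K (> 0, since η = 0.238 < η_Carnot = 0.505).

ΔS_univ ≈ 0.288 kJ/K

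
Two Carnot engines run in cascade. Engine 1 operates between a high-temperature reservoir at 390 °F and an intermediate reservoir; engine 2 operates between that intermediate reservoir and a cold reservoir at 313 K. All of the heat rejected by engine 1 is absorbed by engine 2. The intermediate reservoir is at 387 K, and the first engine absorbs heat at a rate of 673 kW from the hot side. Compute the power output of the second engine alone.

Ẇ₂ ≈ 106 kW

T_H = 390 °F → (390 − 32) × 5/9 = 198.89 °C = 472.04 K.
Heat entering the second stage: Q_m = Q_H·(T_m/T_H) = 673 × 387.00/472.04 = 552 kW.
Second-stage efficiency η₂ = 1 − T_C/T_m = 1 − 313.00/387.00 = 0.1912, so W₂ = η₂·Q_m = 106 kW.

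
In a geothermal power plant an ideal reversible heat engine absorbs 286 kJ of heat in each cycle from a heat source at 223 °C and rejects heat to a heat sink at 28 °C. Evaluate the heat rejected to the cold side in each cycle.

Q_C ≈ 173.6 kJ

T_H = 223 °C → 223 + 273.15 = 496.15 K.
T_C = 28 °C → 28 + 273.15 = 301.15 K.
η_rev = 1 − T_C/T_H = 1 − 301.15/496.15 = 0.3930.
For a reversible cycle Q_C/Q_H = T_C/T_H, so Q_C = 286 × 301.15/496.15 = 173.6 kJ.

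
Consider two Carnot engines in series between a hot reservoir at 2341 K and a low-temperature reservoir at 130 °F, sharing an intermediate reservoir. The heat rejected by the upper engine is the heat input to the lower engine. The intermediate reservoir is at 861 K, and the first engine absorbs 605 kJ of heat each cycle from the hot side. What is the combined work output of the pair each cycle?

T_C = 130 °F → (130 − 32) × 5/9 = 54.44 °C = 327.59 K.
Two reversible stages in series are equivalent to a single Carnot engine between T_H and T_C, so η_total = 1 − T_C/T_H = 1 − 327.59/2341.00 = 0.8601.
W_total = η_total · Q_H = 0.8601 × 605 = 520 kJ.

W_total ≈ 520 kJ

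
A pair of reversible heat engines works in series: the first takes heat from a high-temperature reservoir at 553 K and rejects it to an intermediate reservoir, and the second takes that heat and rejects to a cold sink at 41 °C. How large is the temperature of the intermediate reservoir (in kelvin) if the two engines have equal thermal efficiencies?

T_C = 41 °C → 41 + 273.15 = 314.15 K.
Equal efficiencies require 1 − T_m/T_H = 1 − T_C/T_m, i.e. T_m/T_H = T_C/T_m, so T_m = √(T_H·T_C) = √(553.00 × 314.15) = 417 K.

T_m ≈ 417 K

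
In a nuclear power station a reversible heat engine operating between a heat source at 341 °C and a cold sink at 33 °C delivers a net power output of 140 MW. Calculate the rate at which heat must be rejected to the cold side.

Q̇_C ≈ 139 MW

T_H = 341 °C → 341 + 273.15 = 614.15 K.
T_C = 33 °C → 33 + 273.15 = 306.15 K.
The Carnot efficiency is η = 1 − T_C/T_H = 1 − 306.15/614.15 = 0.5015.
Since Q_C/Q_H = T_C/T_H and Q_H = W/η, Q_C = W·T_C/(T_H − T_C) = 140 × 306.15/308.00 = 139 MW.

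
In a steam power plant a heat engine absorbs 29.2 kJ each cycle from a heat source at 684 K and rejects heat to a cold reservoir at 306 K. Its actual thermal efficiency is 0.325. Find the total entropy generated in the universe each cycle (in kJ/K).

ΔS_univ ≈ 0.0217 kJ/K

W = η·Q_H = 0.325 × 29.2 = 9.490 kJ, so Q_C = Q_H − W = 19.71 kJ.
Entropy balance on the reservoirs: −Q_H/T_H = -0.04269 kJ/K, +Q_C/T_C = 0.06441 kJ/K.
ΔS_univ = −Q_H/T_H + Q_C/T_C = 0.0217 kJ/K (> 0, since η = 0.325 < η_Carnot = 0.553).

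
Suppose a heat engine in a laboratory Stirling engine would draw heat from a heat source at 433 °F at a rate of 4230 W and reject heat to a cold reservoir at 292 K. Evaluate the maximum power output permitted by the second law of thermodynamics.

Ẇ_max ≈ 1740 W

T_H = 433 °F → (433 − 32) × 5/9 = 222.78 °C = 495.93 K.
The upper bound on efficiency is η_max = 1 − T_C/T_H = 1 − 292.00/495.93 = 0.4112.
W_max = η_max · Q_H = 0.4112 × 4230 = 1740 W.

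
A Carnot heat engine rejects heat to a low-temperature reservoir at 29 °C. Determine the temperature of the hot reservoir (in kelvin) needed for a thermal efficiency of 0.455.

T_C = 29 °C → 29 + 273.15 = 302.15 K.
From η = 1 − T_C/T_H, solving for T_H gives T_H = T_C/(1 − η) = 302.15/(1 − 0.455) = 554.4 K.

T_H ≈ 554.4 K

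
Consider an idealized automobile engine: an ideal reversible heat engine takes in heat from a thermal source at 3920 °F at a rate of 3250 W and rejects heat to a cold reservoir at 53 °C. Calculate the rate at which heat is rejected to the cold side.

T_H = 3920 °F → (3920 − 32) × 5/9 = 2160.00 °C = 2433.15 K.
T_C = 53 °C → 53 + 273.15 = 326.15 K.
The Carnot efficiency is η = 1 − T_C/T_H = 1 − 326.15/2433.15 = 0.8660.
For a reversible cycle Q_C/Q_H = T_C/T_H, so Q_C = 3250 × 326.15/2433.15 = 436 W.

Q̇_C ≈ 436 W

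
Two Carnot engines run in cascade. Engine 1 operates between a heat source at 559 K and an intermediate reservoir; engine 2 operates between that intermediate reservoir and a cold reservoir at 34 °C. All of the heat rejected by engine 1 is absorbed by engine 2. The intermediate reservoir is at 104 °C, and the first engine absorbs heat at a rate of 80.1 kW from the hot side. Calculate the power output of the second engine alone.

Ẇ₂ ≈ 10.0 kW

T_C = 34 °C → 34 + 273.15 = 307.15 K.
T_m = 104 °C → 104 + 273.15 = 377.15 K.
Heat entering the second stage: Q_m = Q_H·(T_m/T_H) = 80.1 × 377.15/559.00 = 54.0 kW.
Second-stage efficiency η₂ = 1 − T_C/T_m = 1 − 307.15/377.15 = 0.1856, so W₂ = η₂·Q_m = 10.0 kW.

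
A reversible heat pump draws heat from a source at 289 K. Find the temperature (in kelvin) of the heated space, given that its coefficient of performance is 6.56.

COP_HP = T_H/(T_H − T_C) ⇒ T_H = T_C·COP_HP/(COP_HP − 1) = 289.00 × 6.56/(6.56 − 1) = 341 K.

T_H ≈ 341 K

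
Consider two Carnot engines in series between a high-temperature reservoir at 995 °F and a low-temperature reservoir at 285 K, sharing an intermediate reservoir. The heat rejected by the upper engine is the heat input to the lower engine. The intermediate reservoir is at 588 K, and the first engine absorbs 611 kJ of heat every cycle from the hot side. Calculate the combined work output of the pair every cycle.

W_total ≈ 395.5 kJ

T_H = 995 °F → (995 − 32) × 5/9 = 535.00 °C = 808.15 K.
Two reversible stages in series are equivalent to a single Carnot engine between T_H and T_C, so η_total = 1 − T_C/T_H = 1 − 285.00/808.15 = 0.6473.
W_total = η_total · Q_H = 0.6473 × 611 = 395.5 kJ.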